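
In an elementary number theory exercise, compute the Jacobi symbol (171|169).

1

Reduce the numerator: 171 ≡ 2 (mod 169), so (171|169) = (2|169).
Factor out 2: 2 = 2. Since 169 ≡ 1 (mod 8), (2|169) = +1. Now have (1|169).
(1|169) = 1. Collecting the sign factors: 1.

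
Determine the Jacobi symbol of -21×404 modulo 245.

0

By multiplicativity, (-21·404 / 245) = (-21 / 245)·(404 / 245).
First factor (-21 / 245):
(-21 / 245)
  = (224 / 245)    [-21 ≡ 224 mod 245]
  = -(7 / 245)    [245 ≡ 5 mod 8 ⇒ (2 / 245)^5 = -1]
  = -(245 / 7)    [QR: 245 ≡ 1 mod 4, sign kept]
  = -(0 / 7)    [245 ≡ 0 mod 7]
  = 0    [numerator 0, gcd > 1]
Second factor (404 / 245):
(404 / 245)
  = (159 / 245)    [404 ≡ 159 mod 245]
  = (245 / 159)    [QR: 245 ≡ 1 mod 4, sign kept]
  = (86 / 159)    [245 ≡ 86 mod 159]
  = (43 / 159)    [159 ≡ 7 mod 8 ⇒ (2 / 159) = +1]
  = -(159 / 43)    [QR: both ≡ 3 mod 4, sign flips]
  = -(30 / 43)    [159 ≡ 30 mod 43]
  = (15 / 43)    [43 ≡ 3 mod 8 ⇒ (2 / 43) = -1]
  = -(43 / 15)    [QR: both ≡ 3 mod 4, sign flips]
  = -(13 / 15)    [43 ≡ 13 mod 15]
  = -(15 / 13)    [QR: 13 ≡ 1 mod 4, sign kept]
  = -(2 / 13)    [15 ≡ 2 mod 13]
  = (1 / 13)    [13 ≡ 5 mod 8 ⇒ (2 / 13) = -1]
  = 1    [(1 / 13) = 1]
Product: (0)·(1) = 0.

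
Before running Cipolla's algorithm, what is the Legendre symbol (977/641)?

Reduce the numerator: 977 ≡ 336 (mod 641), so (977/641) = (336/641).
Factor out 2: 336 = 2^4·21. Since 641 ≡ 1 (mod 8), (2/641) = +1, and (2/641)^4 = +1. Now have (21/641).
21 ≡ 1 (mod 4), so quadratic reciprocity gives (21/641) = (641/21). Reduce: 641 ≡ 11 (mod 21). Now have (11/21).
21 ≡ 1 (mod 4), so quadratic reciprocity gives (11/21) = (21/11). Reduce: 21 ≡ 10 (mod 11). Now have (10/11).
Factor out 2: 10 = 2·5. Since 11 ≡ 3 (mod 8), (2/11) = -1. Now have -(5/11).
5 ≡ 1 (mod 4), so quadratic reciprocity gives (5/11) = (11/5). Reduce: 11 ≡ 1 (mod 5). Now have -(1/5).
(1/5) = 1. Collecting the sign factors: -1.

-1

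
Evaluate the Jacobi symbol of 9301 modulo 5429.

-1

(9301/5429)
  = (3872/5429)    [9301 ≡ 3872 mod 5429]
  = -(121/5429)    [5429 ≡ 5 mod 8 ⇒ (2/5429)^5 = -1]
  = -(5429/121)    [QR: 121 ≡ 1 mod 4, sign kept]
  = -(105/121)    [5429 ≡ 105 mod 121]
  = -(121/105)    [QR: 105 ≡ 1 mod 4, sign kept]
  = -(16/105)    [121 ≡ 16 mod 105]
  = -(1/105)    [105 ≡ 1 mod 8 ⇒ (2/105)^4 = +1]
  = -1    [(1/105) = 1]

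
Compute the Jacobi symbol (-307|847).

(-307|847)
  = (540|847)    [-307 ≡ 540 mod 847]
  = (135|847)    [847 ≡ 7 mod 8 ⇒ (2|847)^2 = +1]
  = -(847|135)    [QR: both ≡ 3 mod 4, sign flips]
  = -(37|135)    [847 ≡ 37 mod 135]
  = -(135|37)    [QR: 37 ≡ 1 mod 4, sign kept]
  = -(24|37)    [135 ≡ 24 mod 37]
  = (3|37)    [37 ≡ 5 mod 8 ⇒ (2|37)^3 = -1]
  = (37|3)    [QR: 37 ≡ 1 mod 4, sign kept]
  = (1|3)    [37 ≡ 1 mod 3]
  = 1    [(1|3) = 1]

1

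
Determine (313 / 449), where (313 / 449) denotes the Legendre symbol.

313 ≡ 1 (mod 4), so quadratic reciprocity gives (313 / 449) = (449 / 313). Reduce: 449 ≡ 136 (mod 313). Now have (136 / 313).
Factor out 2: 136 = 2^3·17. Since 313 ≡ 1 (mod 8), (2 / 313) = +1, and (2 / 313)^3 = +1. Now have (17 / 313).
17 ≡ 1 (mod 4), so quadratic reciprocity gives (17 / 313) = (313 / 17). Reduce: 313 ≡ 7 (mod 17). Now have (7 / 17).
17 ≡ 1 (mod 4), so quadratic reciprocity gives (7 / 17) = (17 / 7). Reduce: 17 ≡ 3 (mod 7). Now have (3 / 7).
Both 3 ≡ 3 and 7 ≡ 3 (mod 4), so reciprocity gives (3 / 7) = -(7 / 3). Reduce: 7 ≡ 1 (mod 3). Now have -(1 / 3).
(1 / 3) = 1. Collecting the sign factors: -1.

-1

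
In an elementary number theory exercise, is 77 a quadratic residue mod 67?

Reduce the numerator: 77 ≡ 10 (mod 67), so (77|67) = (10|67).
Factor out 2: 10 = 2·5. Since 67 ≡ 3 (mod 8), (2|67) = -1. Now have -(5|67).
5 ≡ 1 (mod 4), so quadratic reciprocity gives (5|67) = (67|5). Reduce: 67 ≡ 2 (mod 5). Now have -(2|5).
Factor out 2: 2 = 2. Since 5 ≡ 5 (mod 8), (2|5) = -1. Now have (1|5).
(1|5) = 1. Collecting the sign factors: 1.
(77|67) = 1, and 67 is prime, so 77 is a quadratic residue mod 67.

yes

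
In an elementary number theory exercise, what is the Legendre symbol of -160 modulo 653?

1

Pull out -1: (-160/653) = (-1/653)·(160/653). Since 653 ≡ 1 (mod 4), (-1/653) = +1. Now have (160/653).
Factor out 2: 160 = 2^5·5. Since 653 ≡ 5 (mod 8), (2/653) = -1, and (2/653)^5 = -1. Now have -(5/653).
5 ≡ 1 (mod 4), so quadratic reciprocity gives (5/653) = (653/5). Reduce: 653 ≡ 3 (mod 5). Now have -(3/5).
5 ≡ 1 (mod 4), so quadratic reciprocity gives (3/5) = (5/3). Reduce: 5 ≡ 2 (mod 3). Now have -(2/3).
Factor out 2: 2 = 2. Since 3 ≡ 3 (mod 8), (2/3) = -1. Now have (1/3).
(1/3) = 1. Collecting the sign factors: 1.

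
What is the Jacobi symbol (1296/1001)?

1

(1296/1001)
  = (295/1001)    [1296 ≡ 295 mod 1001]
  = (1001/295)    [QR: 1001 ≡ 1 mod 4, sign kept]
  = (116/295)    [1001 ≡ 116 mod 295]
  = (29/295)    [295 ≡ 7 mod 8 ⇒ (2/295)^2 = +1]
  = (295/29)    [QR: 29 ≡ 1 mod 4, sign kept]
  = (5/29)    [295 ≡ 5 mod 29]
  = (29/5)    [QR: 5 ≡ 1 mod 4, sign kept]
  = (4/5)    [29 ≡ 4 mod 5]
  = (1/5)    [5 ≡ 5 mod 8 ⇒ (2/5)^2 = +1]
  = 1    [(1/5) = 1]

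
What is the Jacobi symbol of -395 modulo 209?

Reduce the numerator: -395 ≡ 23 (mod 209), so (-395/209) = (23/209).
209 ≡ 1 (mod 4), so quadratic reciprocity gives (23/209) = (209/23). Reduce: 209 ≡ 2 (mod 23). Now have (2/23).
Factor out 2: 2 = 2. Since 23 ≡ 7 (mod 8), (2/23) = +1. Now have (1/23).
(1/23) = 1. Collecting the sign factors: 1.

1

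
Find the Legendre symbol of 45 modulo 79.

1

45 ≡ 1 (mod 4), so quadratic reciprocity gives (45/79) = (79/45). Reduce: 79 ≡ 34 (mod 45). Now have (34/45).
Factor out 2: 34 = 2·17. Since 45 ≡ 5 (mod 8), (2/45) = -1. Now have -(17/45).
17 ≡ 1 (mod 4), so quadratic reciprocity gives (17/45) = (45/17). Reduce: 45 ≡ 11 (mod 17). Now have -(11/17).
17 ≡ 1 (mod 4), so quadratic reciprocity gives (11/17) = (17/11). Reduce: 17 ≡ 6 (mod 11). Now have -(6/11).
Factor out 2: 6 = 2·3. Since 11 ≡ 3 (mod 8), (2/11) = -1. Now have (3/11).
Both 3 ≡ 3 and 11 ≡ 3 (mod 4), so reciprocity gives (3/11) = -(11/3). Reduce: 11 ≡ 2 (mod 3). Now have -(2/3).
Factor out 2: 2 = 2. Since 3 ≡ 3 (mod 8), (2/3) = -1. Now have (1/3).
(1/3) = 1. Collecting the sign factors: 1.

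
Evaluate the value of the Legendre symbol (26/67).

1

Factor out 2: 26 = 2·13. Since 67 ≡ 3 (mod 8), (2/67) = -1. Now have -(13/67).
13 ≡ 1 (mod 4), so quadratic reciprocity gives (13/67) = (67/13). Reduce: 67 ≡ 2 (mod 13). Now have -(2/13).
Factor out 2: 2 = 2. Since 13 ≡ 5 (mod 8), (2/13) = -1. Now have (1/13).
(1/13) = 1. Collecting the sign factors: 1.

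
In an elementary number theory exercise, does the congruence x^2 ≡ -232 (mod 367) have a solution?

yes

Reduce the numerator: -232 ≡ 135 (mod 367), so (-232/367) = (135/367).
Both 135 ≡ 3 and 367 ≡ 3 (mod 4), so reciprocity gives (135/367) = -(367/135). Reduce: 367 ≡ 97 (mod 135). Now have -(97/135).
97 ≡ 1 (mod 4), so quadratic reciprocity gives (97/135) = (135/97). Reduce: 135 ≡ 38 (mod 97). Now have -(38/97).
Factor out 2: 38 = 2·19. Since 97 ≡ 1 (mod 8), (2/97) = +1. Now have -(19/97).
97 ≡ 1 (mod 4), so quadratic reciprocity gives (19/97) = (97/19). Reduce: 97 ≡ 2 (mod 19). Now have -(2/19).
Factor out 2: 2 = 2. Since 19 ≡ 3 (mod 8), (2/19) = -1. Now have (1/19).
(1/19) = 1. Collecting the sign factors: 1.
The Legendre symbol is 1, so x^2 ≡ -232 (mod 367) has solution.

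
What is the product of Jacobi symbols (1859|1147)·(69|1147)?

1

By multiplicativity, (1859·69|1147) = (1859|1147)·(69|1147).
First factor (1859|1147):
(1859|1147)
  = (712|1147)    [1859 ≡ 712 mod 1147]
  = -(89|1147)    [1147 ≡ 3 mod 8 ⇒ (2|1147)^3 = -1]
  = -(1147|89)    [QR: 89 ≡ 1 mod 4, sign kept]
  = -(79|89)    [1147 ≡ 79 mod 89]
  = -(89|79)    [QR: 89 ≡ 1 mod 4, sign kept]
  = -(10|79)    [89 ≡ 10 mod 79]
  = -(5|79)    [79 ≡ 7 mod 8 ⇒ (2|79) = +1]
  = -(79|5)    [QR: 5 ≡ 1 mod 4, sign kept]
  = -(4|5)    [79 ≡ 4 mod 5]
  = -(1|5)    [5 ≡ 5 mod 8 ⇒ (2|5)^2 = +1]
  = -1    [(1|5) = 1]
Second factor (69|1147):
(69|1147)
  = (1147|69)    [QR: 69 ≡ 1 mod 4, sign kept]
  = (43|69)    [1147 ≡ 43 mod 69]
  = (69|43)    [QR: 69 ≡ 1 mod 4, sign kept]
  = (26|43)    [69 ≡ 26 mod 43]
  = -(13|43)    [43 ≡ 3 mod 8 ⇒ (2|43) = -1]
  = -(43|13)    [QR: 13 ≡ 1 mod 4, sign kept]
  = -(4|13)    [43 ≡ 4 mod 13]
  = -(1|13)    [13 ≡ 5 mod 8 ⇒ (2|13)^2 = +1]
  = -1    [(1|13) = 1]
Product: (-1)·(-1) = 1.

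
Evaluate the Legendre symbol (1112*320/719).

-1

By multiplicativity, (1112·320/719) = (1112/719)·(320/719).
First factor (1112/719):
Reduce the numerator: 1112 ≡ 393 (mod 719), so (1112/719) = (393/719).
393 ≡ 1 (mod 4), so quadratic reciprocity gives (393/719) = (719/393). Reduce: 719 ≡ 326 (mod 393). Now have (326/393).
Factor out 2: 326 = 2·163. Since 393 ≡ 1 (mod 8), (2/393) = +1. Now have (163/393).
393 ≡ 1 (mod 4), so quadratic reciprocity gives (163/393) = (393/163). Reduce: 393 ≡ 67 (mod 163). Now have (67/163).
Both 67 ≡ 3 and 163 ≡ 3 (mod 4), so reciprocity gives (67/163) = -(163/67). Reduce: 163 ≡ 29 (mod 67). Now have -(29/67).
29 ≡ 1 (mod 4), so quadratic reciprocity gives (29/67) = (67/29). Reduce: 67 ≡ 9 (mod 29). Now have -(9/29).
9 ≡ 1 (mod 4), so quadratic reciprocity gives (9/29) = (29/9). Reduce: 29 ≡ 2 (mod 9). Now have -(2/9).
Factor out 2: 2 = 2. Since 9 ≡ 1 (mod 8), (2/9) = +1. Now have -(1/9).
(1/9) = 1. Collecting the sign factors: -1.
Second factor (320/719):
Factor out 2: 320 = 2^6·5. Since 719 ≡ 7 (mod 8), (2/719) = +1, and (2/719)^6 = +1. Now have (5/719).
5 ≡ 1 (mod 4), so quadratic reciprocity gives (5/719) = (719/5). Reduce: 719 ≡ 4 (mod 5). Now have (4/5).
Factor out 2: 4 = 2^2. Since 5 ≡ 5 (mod 8), (2/5) = -1, and (2/5)^2 = +1. Now have (1/5).
(1/5) = 1. Collecting the sign factors: 1.
Product: (-1)·(1) = -1.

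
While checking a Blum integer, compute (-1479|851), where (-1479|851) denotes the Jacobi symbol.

Reduce the numerator: -1479 ≡ 223 (mod 851), so (-1479|851) = (223|851).
Both 223 ≡ 3 and 851 ≡ 3 (mod 4), so reciprocity gives (223|851) = -(851|223). Reduce: 851 ≡ 182 (mod 223). Now have -(182|223).
Factor out 2: 182 = 2·91. Since 223 ≡ 7 (mod 8), (2|223) = +1. Now have -(91|223).
Both 91 ≡ 3 and 223 ≡ 3 (mod 4), so reciprocity gives (91|223) = -(223|91). Reduce: 223 ≡ 41 (mod 91). Now have (41|91).
41 ≡ 1 (mod 4), so quadratic reciprocity gives (41|91) = (91|41). Reduce: 91 ≡ 9 (mod 41). Now have (9|41).
9 ≡ 1 (mod 4), so quadratic reciprocity gives (9|41) = (41|9). Reduce: 41 ≡ 5 (mod 9). Now have (5|9).
5 ≡ 1 (mod 4), so quadratic reciprocity gives (5|9) = (9|5). Reduce: 9 ≡ 4 (mod 5). Now have (4|5).
Factor out 2: 4 = 2^2. Since 5 ≡ 5 (mod 8), (2|5) = -1, and (2|5)^2 = +1. Now have (1|5).
(1|5) = 1. Collecting the sign factors: 1.

1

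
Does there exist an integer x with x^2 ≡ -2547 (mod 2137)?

no

(-2547|2137)
  = (1727|2137)    [-2547 ≡ 1727 mod 2137]
  = (2137|1727)    [QR: 2137 ≡ 1 mod 4, sign kept]
  = (410|1727)    [2137 ≡ 410 mod 1727]
  = (205|1727)    [1727 ≡ 7 mod 8 ⇒ (2|1727) = +1]
  = (1727|205)    [QR: 205 ≡ 1 mod 4, sign kept]
  = (87|205)    [1727 ≡ 87 mod 205]
  = (205|87)    [QR: 205 ≡ 1 mod 4, sign kept]
  = (31|87)    [205 ≡ 31 mod 87]
  = -(87|31)    [QR: both ≡ 3 mod 4, sign flips]
  = -(25|31)    [87 ≡ 25 mod 31]
  = -(31|25)    [QR: 25 ≡ 1 mod 4, sign kept]
  = -(6|25)    [31 ≡ 6 mod 25]
  = -(3|25)    [25 ≡ 1 mod 8 ⇒ (2|25) = +1]
  = -(25|3)    [QR: 25 ≡ 1 mod 4, sign kept]
  = -(1|3)    [25 ≡ 1 mod 3]
  = -1    [(1|3) = 1]
The Legendre symbol is -1, so x^2 ≡ -2547 (mod 2137) has no solution.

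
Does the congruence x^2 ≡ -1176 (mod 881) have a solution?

Pull out -1: (-1176|881) = (-1|881)·(1176|881). Since 881 ≡ 1 (mod 4), (-1|881) = +1. Now have (1176|881).
Reduce the numerator: 1176 ≡ 295 (mod 881), so (1176|881) = (295|881).
881 ≡ 1 (mod 4), so quadratic reciprocity gives (295|881) = (881|295). Reduce: 881 ≡ 291 (mod 295). Now have (291|295).
Both 291 ≡ 3 and 295 ≡ 3 (mod 4), so reciprocity gives (291|295) = -(295|291). Reduce: 295 ≡ 4 (mod 291). Now have -(4|291).
Factor out 2: 4 = 2^2. Since 291 ≡ 3 (mod 8), (2|291) = -1, and (2|291)^2 = +1. Now have -(1|291).
(1|291) = 1. Collecting the sign factors: -1.
The Legendre symbol is -1, so x^2 ≡ -1176 (mod 881) has no solution.

no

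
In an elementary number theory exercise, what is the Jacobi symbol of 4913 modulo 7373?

4913 ≡ 1 (mod 4), so quadratic reciprocity gives (4913|7373) = (7373|4913). Reduce: 7373 ≡ 2460 (mod 4913). Now have (2460|4913).
Factor out 2: 2460 = 2^2·615. Since 4913 ≡ 1 (mod 8), (2|4913) = +1, and (2|4913)^2 = +1. Now have (615|4913).
4913 ≡ 1 (mod 4), so quadratic reciprocity gives (615|4913) = (4913|615). Reduce: 4913 ≡ 608 (mod 615). Now have (608|615).
Factor out 2: 608 = 2^5·19. Since 615 ≡ 7 (mod 8), (2|615) = +1, and (2|615)^5 = +1. Now have (19|615).
Both 19 ≡ 3 and 615 ≡ 3 (mod 4), so reciprocity gives (19|615) = -(615|19). Reduce: 615 ≡ 7 (mod 19). Now have -(7|19).
Both 7 ≡ 3 and 19 ≡ 3 (mod 4), so reciprocity gives (7|19) = -(19|7). Reduce: 19 ≡ 5 (mod 7). Now have (5|7).
5 ≡ 1 (mod 4), so quadratic reciprocity gives (5|7) = (7|5). Reduce: 7 ≡ 2 (mod 5). Now have (2|5).
Factor out 2: 2 = 2. Since 5 ≡ 5 (mod 8), (2|5) = -1. Now have -(1|5).
(1|5) = 1. Collecting the sign factors: -1.

-1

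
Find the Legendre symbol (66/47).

-1

Reduce the numerator: 66 ≡ 19 (mod 47), so (66/47) = (19/47).
Both 19 ≡ 3 and 47 ≡ 3 (mod 4), so reciprocity gives (19/47) = -(47/19). Reduce: 47 ≡ 9 (mod 19). Now have -(9/19).
9 ≡ 1 (mod 4), so quadratic reciprocity gives (9/19) = (19/9). Reduce: 19 ≡ 1 (mod 9). Now have -(1/9).
(1/9) = 1. Collecting the sign factors: -1.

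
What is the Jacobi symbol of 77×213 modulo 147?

0

By multiplicativity, (77·213 / 147) = (77 / 147)·(213 / 147).
First factor (77 / 147):
77 ≡ 1 (mod 4), so quadratic reciprocity gives (77 / 147) = (147 / 77). Reduce: 147 ≡ 70 (mod 77). Now have (70 / 77).
Factor out 2: 70 = 2·35. Since 77 ≡ 5 (mod 8), (2 / 77) = -1. Now have -(35 / 77).
77 ≡ 1 (mod 4), so quadratic reciprocity gives (35 / 77) = (77 / 35). Reduce: 77 ≡ 7 (mod 35). Now have -(7 / 35).
Both 7 ≡ 3 and 35 ≡ 3 (mod 4), so reciprocity gives (7 / 35) = -(35 / 7). Reduce: 35 ≡ 0 (mod 7). Now have (0 / 7).
The numerator is now 0 with denominator 7 > 1: the symbol is 0.
Second factor (213 / 147):
Reduce the numerator: 213 ≡ 66 (mod 147), so (213 / 147) = (66 / 147).
Factor out 2: 66 = 2·33. Since 147 ≡ 3 (mod 8), (2 / 147) = -1. Now have -(33 / 147).
33 ≡ 1 (mod 4), so quadratic reciprocity gives (33 / 147) = (147 / 33). Reduce: 147 ≡ 15 (mod 33). Now have -(15 / 33).
33 ≡ 1 (mod 4), so quadratic reciprocity gives (15 / 33) = (33 / 15). Reduce: 33 ≡ 3 (mod 15). Now have -(3 / 15).
Both 3 ≡ 3 and 15 ≡ 3 (mod 4), so reciprocity gives (3 / 15) = -(15 / 3). Reduce: 15 ≡ 0 (mod 3). Now have (0 / 3).
The numerator is now 0 with denominator 3 > 1: the symbol is 0.
Product: (0)·(0) = 0.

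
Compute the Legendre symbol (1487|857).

(1487|857)
  = (630|857)    [1487 ≡ 630 mod 857]
  = (315|857)    [857 ≡ 1 mod 8 ⇒ (2|857) = +1]
  = (857|315)    [QR: 857 ≡ 1 mod 4, sign kept]
  = (227|315)    [857 ≡ 227 mod 315]
  = -(315|227)    [QR: both ≡ 3 mod 4, sign flips]
  = -(88|227)    [315 ≡ 88 mod 227]
  = (11|227)    [227 ≡ 3 mod 8 ⇒ (2|227)^3 = -1]
  = -(227|11)    [QR: both ≡ 3 mod 4, sign flips]
  = -(7|11)    [227 ≡ 7 mod 11]
  = (11|7)    [QR: both ≡ 3 mod 4, sign flips]
  = (4|7)    [11 ≡ 4 mod 7]
  = (1|7)    [7 ≡ 7 mod 8 ⇒ (2|7)^2 = +1]
  = 1    [(1|7) = 1]

1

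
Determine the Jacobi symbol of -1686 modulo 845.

1

(-1686|845)
  = (1686|845)    [845 ≡ 1 mod 4 ⇒ (-1|845) = +1]
  = (841|845)    [1686 ≡ 841 mod 845]
  = (845|841)    [QR: 841 ≡ 1 mod 4, sign kept]
  = (4|841)    [845 ≡ 4 mod 841]
  = (1|841)    [841 ≡ 1 mod 8 ⇒ (2|841)^2 = +1]
  = 1    [(1|841) = 1]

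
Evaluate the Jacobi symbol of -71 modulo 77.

Pull out -1: (-71/77) = (-1/77)·(71/77). Since 77 ≡ 1 (mod 4), (-1/77) = +1. Now have (71/77).
77 ≡ 1 (mod 4), so quadratic reciprocity gives (71/77) = (77/71). Reduce: 77 ≡ 6 (mod 71). Now have (6/71).
Factor out 2: 6 = 2·3. Since 71 ≡ 7 (mod 8), (2/71) = +1. Now have (3/71).
Both 3 ≡ 3 and 71 ≡ 3 (mod 4), so reciprocity gives (3/71) = -(71/3). Reduce: 71 ≡ 2 (mod 3). Now have -(2/3).
Factor out 2: 2 = 2. Since 3 ≡ 3 (mod 8), (2/3) = -1. Now have (1/3).
(1/3) = 1. Collecting the sign factors: 1.

1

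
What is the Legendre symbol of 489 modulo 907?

489 ≡ 1 (mod 4), so quadratic reciprocity gives (489 / 907) = (907 / 489). Reduce: 907 ≡ 418 (mod 489). Now have (418 / 489).
Factor out 2: 418 = 2·209. Since 489 ≡ 1 (mod 8), (2 / 489) = +1. Now have (209 / 489).
209 ≡ 1 (mod 4), so quadratic reciprocity gives (209 / 489) = (489 / 209). Reduce: 489 ≡ 71 (mod 209). Now have (71 / 209).
209 ≡ 1 (mod 4), so quadratic reciprocity gives (71 / 209) = (209 / 71). Reduce: 209 ≡ 67 (mod 71). Now have (67 / 71).
Both 67 ≡ 3 and 71 ≡ 3 (mod 4), so reciprocity gives (67 / 71) = -(71 / 67). Reduce: 71 ≡ 4 (mod 67). Now have -(4 / 67).
Factor out 2: 4 = 2^2. Since 67 ≡ 3 (mod 8), (2 / 67) = -1, and (2 / 67)^2 = +1. Now have -(1 / 67).
(1 / 67) = 1. Collecting the sign factors: -1.

-1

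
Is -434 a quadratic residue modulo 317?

no

(-434/317)
  = (200/317)    [-434 ≡ 200 mod 317]
  = -(25/317)    [317 ≡ 5 mod 8 ⇒ (2/317)^3 = -1]
  = -(317/25)    [QR: 25 ≡ 1 mod 4, sign kept]
  = -(17/25)    [317 ≡ 17 mod 25]
  = -(25/17)    [QR: 17 ≡ 1 mod 4, sign kept]
  = -(8/17)    [25 ≡ 8 mod 17]
  = -(1/17)    [17 ≡ 1 mod 8 ⇒ (2/17)^3 = +1]
  = -1    [(1/17) = 1]
The Legendre symbol is -1, so x^2 ≡ -434 (mod 317) has no solution.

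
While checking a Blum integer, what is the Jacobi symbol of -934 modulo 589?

-1

(-934|589)
  = (934|589)    [589 ≡ 1 mod 4 ⇒ (-1|589) = +1]
  = (345|589)    [934 ≡ 345 mod 589]
  = (589|345)    [QR: 345 ≡ 1 mod 4, sign kept]
  = (244|345)    [589 ≡ 244 mod 345]
  = (61|345)    [345 ≡ 1 mod 8 ⇒ (2|345)^2 = +1]
  = (345|61)    [QR: 61 ≡ 1 mod 4, sign kept]
  = (40|61)    [345 ≡ 40 mod 61]
  = -(5|61)    [61 ≡ 5 mod 8 ⇒ (2|61)^3 = -1]
  = -(61|5)    [QR: 5 ≡ 1 mod 4, sign kept]
  = -(1|5)    [61 ≡ 1 mod 5]
  = -1    [(1|5) = 1]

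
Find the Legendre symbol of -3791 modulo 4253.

(-3791 / 4253)
  = (3791 / 4253)    [4253 ≡ 1 mod 4 ⇒ (-1 / 4253) = +1]
  = (4253 / 3791)    [QR: 4253 ≡ 1 mod 4, sign kept]
  = (462 / 3791)    [4253 ≡ 462 mod 3791]
  = (231 / 3791)    [3791 ≡ 7 mod 8 ⇒ (2 / 3791) = +1]
  = -(3791 / 231)    [QR: both ≡ 3 mod 4, sign flips]
  = -(95 / 231)    [3791 ≡ 95 mod 231]
  = (231 / 95)    [QR: both ≡ 3 mod 4, sign flips]
  = (41 / 95)    [231 ≡ 41 mod 95]
  = (95 / 41)    [QR: 41 ≡ 1 mod 4, sign kept]
  = (13 / 41)    [95 ≡ 13 mod 41]
  = (41 / 13)    [QR: 13 ≡ 1 mod 4, sign kept]
  = (2 / 13)    [41 ≡ 2 mod 13]
  = -(1 / 13)    [13 ≡ 5 mod 8 ⇒ (2 / 13) = -1]
  = -1    [(1 / 13) = 1]

-1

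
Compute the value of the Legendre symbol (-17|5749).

-1

Pull out -1: (-17|5749) = (-1|5749)·(17|5749). Since 5749 ≡ 1 (mod 4), (-1|5749) = +1. Now have (17|5749).
17 ≡ 1 (mod 4), so quadratic reciprocity gives (17|5749) = (5749|17). Reduce: 5749 ≡ 3 (mod 17). Now have (3|17).
17 ≡ 1 (mod 4), so quadratic reciprocity gives (3|17) = (17|3). Reduce: 17 ≡ 2 (mod 3). Now have (2|3).
Factor out 2: 2 = 2. Since 3 ≡ 3 (mod 8), (2|3) = -1. Now have -(1|3).
(1|3) = 1. Collecting the sign factors: -1.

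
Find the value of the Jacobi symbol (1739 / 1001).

-1

(1739 / 1001)
  = (738 / 1001)    [1739 ≡ 738 mod 1001]
  = (369 / 1001)    [1001 ≡ 1 mod 8 ⇒ (2 / 1001) = +1]
  = (1001 / 369)    [QR: 369 ≡ 1 mod 4, sign kept]
  = (263 / 369)    [1001 ≡ 263 mod 369]
  = (369 / 263)    [QR: 369 ≡ 1 mod 4, sign kept]
  = (106 / 263)    [369 ≡ 106 mod 263]
  = (53 / 263)    [263 ≡ 7 mod 8 ⇒ (2 / 263) = +1]
  = (263 / 53)    [QR: 53 ≡ 1 mod 4, sign kept]
  = (51 / 53)    [263 ≡ 51 mod 53]
  = (53 / 51)    [QR: 53 ≡ 1 mod 4, sign kept]
  = (2 / 51)    [53 ≡ 2 mod 51]
  = -(1 / 51)    [51 ≡ 3 mod 8 ⇒ (2 / 51) = -1]
  = -1    [(1 / 51) = 1]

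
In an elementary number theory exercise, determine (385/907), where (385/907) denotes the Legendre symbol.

-1

385 ≡ 1 (mod 4), so quadratic reciprocity gives (385/907) = (907/385). Reduce: 907 ≡ 137 (mod 385). Now have (137/385).
137 ≡ 1 (mod 4), so quadratic reciprocity gives (137/385) = (385/137). Reduce: 385 ≡ 111 (mod 137). Now have (111/137).
137 ≡ 1 (mod 4), so quadratic reciprocity gives (111/137) = (137/111). Reduce: 137 ≡ 26 (mod 111). Now have (26/111).
Factor out 2: 26 = 2·13. Since 111 ≡ 7 (mod 8), (2/111) = +1. Now have (13/111).
13 ≡ 1 (mod 4), so quadratic reciprocity gives (13/111) = (111/13). Reduce: 111 ≡ 7 (mod 13). Now have (7/13).
13 ≡ 1 (mod 4), so quadratic reciprocity gives (7/13) = (13/7). Reduce: 13 ≡ 6 (mod 7). Now have (6/7).
Factor out 2: 6 = 2·3. Since 7 ≡ 7 (mod 8), (2/7) = +1. Now have (3/7).
Both 3 ≡ 3 and 7 ≡ 3 (mod 4), so reciprocity gives (3/7) = -(7/3). Reduce: 7 ≡ 1 (mod 3). Now have -(1/3).
(1/3) = 1. Collecting the sign factors: -1.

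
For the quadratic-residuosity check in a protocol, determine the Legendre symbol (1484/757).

(1484/757)
  = (727/757)    [1484 ≡ 727 mod 757]
  = (757/727)    [QR: 757 ≡ 1 mod 4, sign kept]
  = (30/727)    [757 ≡ 30 mod 727]
  = (15/727)    [727 ≡ 7 mod 8 ⇒ (2/727) = +1]
  = -(727/15)    [QR: both ≡ 3 mod 4, sign flips]
  = -(7/15)    [727 ≡ 7 mod 15]
  = (15/7)    [QR: both ≡ 3 mod 4, sign flips]
  = (1/7)    [15 ≡ 1 mod 7]
  = 1    [(1/7) = 1]

1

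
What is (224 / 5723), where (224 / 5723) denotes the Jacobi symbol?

Factor out 2: 224 = 2^5·7. Since 5723 ≡ 3 (mod 8), (2 / 5723) = -1, and (2 / 5723)^5 = -1. Now have -(7 / 5723).
Both 7 ≡ 3 and 5723 ≡ 3 (mod 4), so reciprocity gives (7 / 5723) = -(5723 / 7). Reduce: 5723 ≡ 4 (mod 7). Now have (4 / 7).
Factor out 2: 4 = 2^2. Since 7 ≡ 7 (mod 8), (2 / 7) = +1, and (2 / 7)^2 = +1. Now have (1 / 7).
(1 / 7) = 1. Collecting the sign factors: 1.

1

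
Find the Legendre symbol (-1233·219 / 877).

-1

By multiplicativity, (-1233·219 / 877) = (-1233 / 877)·(219 / 877).
First factor (-1233 / 877):
(-1233 / 877)
  = (1233 / 877)    [877 ≡ 1 mod 4 ⇒ (-1 / 877) = +1]
  = (356 / 877)    [1233 ≡ 356 mod 877]
  = (89 / 877)    [877 ≡ 5 mod 8 ⇒ (2 / 877)^2 = +1]
  = (877 / 89)    [QR: 89 ≡ 1 mod 4, sign kept]
  = (76 / 89)    [877 ≡ 76 mod 89]
  = (19 / 89)    [89 ≡ 1 mod 8 ⇒ (2 / 89)^2 = +1]
  = (89 / 19)    [QR: 89 ≡ 1 mod 4, sign kept]
  = (13 / 19)    [89 ≡ 13 mod 19]
  = (19 / 13)    [QR: 13 ≡ 1 mod 4, sign kept]
  = (6 / 13)    [19 ≡ 6 mod 13]
  = -(3 / 13)    [13 ≡ 5 mod 8 ⇒ (2 / 13) = -1]
  = -(13 / 3)    [QR: 13 ≡ 1 mod 4, sign kept]
  = -(1 / 3)    [13 ≡ 1 mod 3]
  = -1    [(1 / 3) = 1]
Second factor (219 / 877):
(219 / 877)
  = (877 / 219)    [QR: 877 ≡ 1 mod 4, sign kept]
  = (1 / 219)    [877 ≡ 1 mod 219]
  = 1    [(1 / 219) = 1]
Product: (-1)·(1) = -1.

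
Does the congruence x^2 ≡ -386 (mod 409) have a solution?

yes

(-386/409)
  = (386/409)    [409 ≡ 1 mod 4 ⇒ (-1/409) = +1]
  = (193/409)    [409 ≡ 1 mod 8 ⇒ (2/409) = +1]
  = (409/193)    [QR: 193 ≡ 1 mod 4, sign kept]
  = (23/193)    [409 ≡ 23 mod 193]
  = (193/23)    [QR: 193 ≡ 1 mod 4, sign kept]
  = (9/23)    [193 ≡ 9 mod 23]
  = (23/9)    [QR: 9 ≡ 1 mod 4, sign kept]
  = (5/9)    [23 ≡ 5 mod 9]
  = (9/5)    [QR: 5 ≡ 1 mod 4, sign kept]
  = (4/5)    [9 ≡ 4 mod 5]
  = (1/5)    [5 ≡ 5 mod 8 ⇒ (2/5)^2 = +1]
  = 1    [(1/5) = 1]
(-386/409) = 1, and 409 is prime, so -386 is a quadratic residue mod 409.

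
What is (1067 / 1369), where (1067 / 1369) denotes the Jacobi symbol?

1

1369 ≡ 1 (mod 4), so quadratic reciprocity gives (1067 / 1369) = (1369 / 1067). Reduce: 1369 ≡ 302 (mod 1067). Now have (302 / 1067).
Factor out 2: 302 = 2·151. Since 1067 ≡ 3 (mod 8), (2 / 1067) = -1. Now have -(151 / 1067).
Both 151 ≡ 3 and 1067 ≡ 3 (mod 4), so reciprocity gives (151 / 1067) = -(1067 / 151). Reduce: 1067 ≡ 10 (mod 151). Now have (10 / 151).
Factor out 2: 10 = 2·5. Since 151 ≡ 7 (mod 8), (2 / 151) = +1. Now have (5 / 151).
5 ≡ 1 (mod 4), so quadratic reciprocity gives (5 / 151) = (151 / 5). Reduce: 151 ≡ 1 (mod 5). Now have (1 / 5).
(1 / 5) = 1. Collecting the sign factors: 1.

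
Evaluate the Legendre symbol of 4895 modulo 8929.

1

(4895|8929)
  = (8929|4895)    [QR: 8929 ≡ 1 mod 4, sign kept]
  = (4034|4895)    [8929 ≡ 4034 mod 4895]
  = (2017|4895)    [4895 ≡ 7 mod 8 ⇒ (2|4895) = +1]
  = (4895|2017)    [QR: 2017 ≡ 1 mod 4, sign kept]
  = (861|2017)    [4895 ≡ 861 mod 2017]
  = (2017|861)    [QR: 861 ≡ 1 mod 4, sign kept]
  = (295|861)    [2017 ≡ 295 mod 861]
  = (861|295)    [QR: 861 ≡ 1 mod 4, sign kept]
  = (271|295)    [861 ≡ 271 mod 295]
  = -(295|271)    [QR: both ≡ 3 mod 4, sign flips]
  = -(24|271)    [295 ≡ 24 mod 271]
  = -(3|271)    [271 ≡ 7 mod 8 ⇒ (2|271)^3 = +1]
  = (271|3)    [QR: both ≡ 3 mod 4, sign flips]
  = (1|3)    [271 ≡ 1 mod 3]
  = 1    [(1|3) = 1]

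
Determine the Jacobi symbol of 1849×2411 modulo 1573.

-1

By multiplicativity, (1849·2411/1573) = (1849/1573)·(2411/1573).
First factor (1849/1573):
(1849/1573)
  = (276/1573)    [1849 ≡ 276 mod 1573]
  = (69/1573)    [1573 ≡ 5 mod 8 ⇒ (2/1573)^2 = +1]
  = (1573/69)    [QR: 69 ≡ 1 mod 4, sign kept]
  = (55/69)    [1573 ≡ 55 mod 69]
  = (69/55)    [QR: 69 ≡ 1 mod 4, sign kept]
  = (14/55)    [69 ≡ 14 mod 55]
  = (7/55)    [55 ≡ 7 mod 8 ⇒ (2/55) = +1]
  = -(55/7)    [QR: both ≡ 3 mod 4, sign flips]
  = -(6/7)    [55 ≡ 6 mod 7]
  = -(3/7)    [7 ≡ 7 mod 8 ⇒ (2/7) = +1]
  = (7/3)    [QR: both ≡ 3 mod 4, sign flips]
  = (1/3)    [7 ≡ 1 mod 3]
  = 1    [(1/3) = 1]
Second factor (2411/1573):
(2411/1573)
  = (838/1573)    [2411 ≡ 838 mod 1573]
  = -(419/1573)    [1573 ≡ 5 mod 8 ⇒ (2/1573) = -1]
  = -(1573/419)    [QR: 1573 ≡ 1 mod 4, sign kept]
  = -(316/419)    [1573 ≡ 316 mod 419]
  = -(79/419)    [419 ≡ 3 mod 8 ⇒ (2/419)^2 = +1]
  = (419/79)    [QR: both ≡ 3 mod 4, sign flips]
  = (24/79)    [419 ≡ 24 mod 79]
  = (3/79)    [79 ≡ 7 mod 8 ⇒ (2/79)^3 = +1]
  = -(79/3)    [QR: both ≡ 3 mod 4, sign flips]
  = -(1/3)    [79 ≡ 1 mod 3]
  = -1    [(1/3) = 1]
Product: (1)·(-1) = -1.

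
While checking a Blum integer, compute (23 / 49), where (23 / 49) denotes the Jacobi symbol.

1

49 ≡ 1 (mod 4), so quadratic reciprocity gives (23 / 49) = (49 / 23). Reduce: 49 ≡ 3 (mod 23). Now have (3 / 23).
Both 3 ≡ 3 and 23 ≡ 3 (mod 4), so reciprocity gives (3 / 23) = -(23 / 3). Reduce: 23 ≡ 2 (mod 3). Now have -(2 / 3).
Factor out 2: 2 = 2. Since 3 ≡ 3 (mod 8), (2 / 3) = -1. Now have (1 / 3).
(1 / 3) = 1. Collecting the sign factors: 1.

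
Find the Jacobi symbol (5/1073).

-1

(5/1073)
  = (1073/5)    [QR: 5 ≡ 1 mod 4, sign kept]
  = (3/5)    [1073 ≡ 3 mod 5]
  = (5/3)    [QR: 5 ≡ 1 mod 4, sign kept]
  = (2/3)    [5 ≡ 2 mod 3]
  = -(1/3)    [3 ≡ 3 mod 8 ⇒ (2/3) = -1]
  = -1    [(1/3) = 1]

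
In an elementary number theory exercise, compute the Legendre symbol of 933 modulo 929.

1

Reduce the numerator: 933 ≡ 4 (mod 929), so (933/929) = (4/929).
Factor out 2: 4 = 2^2. Since 929 ≡ 1 (mod 8), (2/929) = +1, and (2/929)^2 = +1. Now have (1/929).
(1/929) = 1. Collecting the sign factors: 1.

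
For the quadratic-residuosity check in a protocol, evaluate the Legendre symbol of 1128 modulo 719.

(1128|719)
  = (409|719)    [1128 ≡ 409 mod 719]
  = (719|409)    [QR: 409 ≡ 1 mod 4, sign kept]
  = (310|409)    [719 ≡ 310 mod 409]
  = (155|409)    [409 ≡ 1 mod 8 ⇒ (2|409) = +1]
  = (409|155)    [QR: 409 ≡ 1 mod 4, sign kept]
  = (99|155)    [409 ≡ 99 mod 155]
  = -(155|99)    [QR: both ≡ 3 mod 4, sign flips]
  = -(56|99)    [155 ≡ 56 mod 99]
  = (7|99)    [99 ≡ 3 mod 8 ⇒ (2|99)^3 = -1]
  = -(99|7)    [QR: both ≡ 3 mod 4, sign flips]
  = -(1|7)    [99 ≡ 1 mod 7]
  = -1    [(1|7) = 1]

-1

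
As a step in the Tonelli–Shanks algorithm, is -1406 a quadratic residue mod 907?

Reduce the numerator: -1406 ≡ 408 (mod 907), so (-1406|907) = (408|907).
Factor out 2: 408 = 2^3·51. Since 907 ≡ 3 (mod 8), (2|907) = -1, and (2|907)^3 = -1. Now have -(51|907).
Both 51 ≡ 3 and 907 ≡ 3 (mod 4), so reciprocity gives (51|907) = -(907|51). Reduce: 907 ≡ 40 (mod 51). Now have (40|51).
Factor out 2: 40 = 2^3·5. Since 51 ≡ 3 (mod 8), (2|51) = -1, and (2|51)^3 = -1. Now have -(5|51).
5 ≡ 1 (mod 4), so quadratic reciprocity gives (5|51) = (51|5). Reduce: 51 ≡ 1 (mod 5). Now have -(1|5).
(1|5) = 1. Collecting the sign factors: -1.
(-1406|907) = -1, and 907 is prime, so -1406 is not a quadratic residue mod 907.

no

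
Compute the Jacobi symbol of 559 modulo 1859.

0

Both 559 ≡ 3 and 1859 ≡ 3 (mod 4), so reciprocity gives (559 / 1859) = -(1859 / 559). Reduce: 1859 ≡ 182 (mod 559). Now have -(182 / 559).
Factor out 2: 182 = 2·91. Since 559 ≡ 7 (mod 8), (2 / 559) = +1. Now have -(91 / 559).
Both 91 ≡ 3 and 559 ≡ 3 (mod 4), so reciprocity gives (91 / 559) = -(559 / 91). Reduce: 559 ≡ 13 (mod 91). Now have (13 / 91).
13 ≡ 1 (mod 4), so quadratic reciprocity gives (13 / 91) = (91 / 13). Reduce: 91 ≡ 0 (mod 13). Now have (0 / 13).
The numerator is now 0 with denominator 13 > 1: the symbol is 0.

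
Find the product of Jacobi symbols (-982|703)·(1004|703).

1

By multiplicativity, (-982·1004|703) = (-982|703)·(1004|703).
First factor (-982|703):
Reduce the numerator: -982 ≡ 424 (mod 703), so (-982|703) = (424|703).
Factor out 2: 424 = 2^3·53. Since 703 ≡ 7 (mod 8), (2|703) = +1, and (2|703)^3 = +1. Now have (53|703).
53 ≡ 1 (mod 4), so quadratic reciprocity gives (53|703) = (703|53). Reduce: 703 ≡ 14 (mod 53). Now have (14|53).
Factor out 2: 14 = 2·7. Since 53 ≡ 5 (mod 8), (2|53) = -1. Now have -(7|53).
53 ≡ 1 (mod 4), so quadratic reciprocity gives (7|53) = (53|7). Reduce: 53 ≡ 4 (mod 7). Now have -(4|7).
Factor out 2: 4 = 2^2. Since 7 ≡ 7 (mod 8), (2|7) = +1, and (2|7)^2 = +1. Now have -(1|7).
(1|7) = 1. Collecting the sign factors: -1.
Second factor (1004|703):
Reduce the numerator: 1004 ≡ 301 (mod 703), so (1004|703) = (301|703).
301 ≡ 1 (mod 4), so quadratic reciprocity gives (301|703) = (703|301). Reduce: 703 ≡ 101 (mod 301). Now have (101|301).
101 ≡ 1 (mod 4), so quadratic reciprocity gives (101|301) = (301|101). Reduce: 301 ≡ 99 (mod 101). Now have (99|101).
101 ≡ 1 (mod 4), so quadratic reciprocity gives (99|101) = (101|99). Reduce: 101 ≡ 2 (mod 99). Now have (2|99).
Factor out 2: 2 = 2. Since 99 ≡ 3 (mod 8), (2|99) = -1. Now have -(1|99).
(1|99) = 1. Collecting the sign factors: -1.
Product: (-1)·(-1) = 1.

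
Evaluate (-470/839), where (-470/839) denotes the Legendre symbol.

-1

(-470/839)
  = -(470/839)    [839 ≡ 3 mod 4 ⇒ (-1/839) = -1]
  = -(235/839)    [839 ≡ 7 mod 8 ⇒ (2/839) = +1]
  = (839/235)    [QR: both ≡ 3 mod 4, sign flips]
  = (134/235)    [839 ≡ 134 mod 235]
  = -(67/235)    [235 ≡ 3 mod 8 ⇒ (2/235) = -1]
  = (235/67)    [QR: both ≡ 3 mod 4, sign flips]
  = (34/67)    [235 ≡ 34 mod 67]
  = -(17/67)    [67 ≡ 3 mod 8 ⇒ (2/67) = -1]
  = -(67/17)    [QR: 17 ≡ 1 mod 4, sign kept]
  = -(16/17)    [67 ≡ 16 mod 17]
  = -(1/17)    [17 ≡ 1 mod 8 ⇒ (2/17)^4 = +1]
  = -1    [(1/17) = 1]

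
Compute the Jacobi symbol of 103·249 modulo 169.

1

By multiplicativity, (103·249/169) = (103/169)·(249/169).
First factor (103/169):
(103/169)
  = (169/103)    [QR: 169 ≡ 1 mod 4, sign kept]
  = (66/103)    [169 ≡ 66 mod 103]
  = (33/103)    [103 ≡ 7 mod 8 ⇒ (2/103) = +1]
  = (103/33)    [QR: 33 ≡ 1 mod 4, sign kept]
  = (4/33)    [103 ≡ 4 mod 33]
  = (1/33)    [33 ≡ 1 mod 8 ⇒ (2/33)^2 = +1]
  = 1    [(1/33) = 1]
Second factor (249/169):
(249/169)
  = (80/169)    [249 ≡ 80 mod 169]
  = (5/169)    [169 ≡ 1 mod 8 ⇒ (2/169)^4 = +1]
  = (169/5)    [QR: 5 ≡ 1 mod 4, sign kept]
  = (4/5)    [169 ≡ 4 mod 5]
  = (1/5)    [5 ≡ 5 mod 8 ⇒ (2/5)^2 = +1]
  = 1    [(1/5) = 1]
Product: (1)·(1) = 1.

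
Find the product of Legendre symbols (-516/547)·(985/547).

-1

By multiplicativity, (-516·985/547) = (-516/547)·(985/547).
First factor (-516/547):
(-516/547)
  = (31/547)    [-516 ≡ 31 mod 547]
  = -(547/31)    [QR: both ≡ 3 mod 4, sign flips]
  = -(20/31)    [547 ≡ 20 mod 31]
  = -(5/31)    [31 ≡ 7 mod 8 ⇒ (2/31)^2 = +1]
  = -(31/5)    [QR: 5 ≡ 1 mod 4, sign kept]
  = -(1/5)    [31 ≡ 1 mod 5]
  = -1    [(1/5) = 1]
Second factor (985/547):
(985/547)
  = (438/547)    [985 ≡ 438 mod 547]
  = -(219/547)    [547 ≡ 3 mod 8 ⇒ (2/547) = -1]
  = (547/219)    [QR: both ≡ 3 mod 4, sign flips]
  = (109/219)    [547 ≡ 109 mod 219]
  = (219/109)    [QR: 109 ≡ 1 mod 4, sign kept]
  = (1/109)    [219 ≡ 1 mod 109]
  = 1    [(1/109) = 1]
Product: (-1)·(1) = -1.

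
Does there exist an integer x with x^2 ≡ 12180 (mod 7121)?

(12180/7121)
  = (5059/7121)    [12180 ≡ 5059 mod 7121]
  = (7121/5059)    [QR: 7121 ≡ 1 mod 4, sign kept]
  = (2062/5059)    [7121 ≡ 2062 mod 5059]
  = -(1031/5059)    [5059 ≡ 3 mod 8 ⇒ (2/5059) = -1]
  = (5059/1031)    [QR: both ≡ 3 mod 4, sign flips]
  = (935/1031)    [5059 ≡ 935 mod 1031]
  = -(1031/935)    [QR: both ≡ 3 mod 4, sign flips]
  = -(96/935)    [1031 ≡ 96 mod 935]
  = -(3/935)    [935 ≡ 7 mod 8 ⇒ (2/935)^5 = +1]
  = (935/3)    [QR: both ≡ 3 mod 4, sign flips]
  = (2/3)    [935 ≡ 2 mod 3]
  = -(1/3)    [3 ≡ 3 mod 8 ⇒ (2/3) = -1]
  = -1    [(1/3) = 1]
(12180/7121) = -1, and 7121 is prime, so 12180 is not a quadratic residue mod 7121.

no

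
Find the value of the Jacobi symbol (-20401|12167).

(-20401|12167)
  = -(20401|12167)    [12167 ≡ 3 mod 4 ⇒ (-1|12167) = -1]
  = -(8234|12167)    [20401 ≡ 8234 mod 12167]
  = -(4117|12167)    [12167 ≡ 7 mod 8 ⇒ (2|12167) = +1]
  = -(12167|4117)    [QR: 4117 ≡ 1 mod 4, sign kept]
  = -(3933|4117)    [12167 ≡ 3933 mod 4117]
  = -(4117|3933)    [QR: 3933 ≡ 1 mod 4, sign kept]
  = -(184|3933)    [4117 ≡ 184 mod 3933]
  = (23|3933)    [3933 ≡ 5 mod 8 ⇒ (2|3933)^3 = -1]
  = (3933|23)    [QR: 3933 ≡ 1 mod 4, sign kept]
  = (0|23)    [3933 ≡ 0 mod 23]
  = 0    [numerator 0, gcd > 1]

0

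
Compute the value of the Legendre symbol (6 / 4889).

(6 / 4889)
  = (3 / 4889)    [4889 ≡ 1 mod 8 ⇒ (2 / 4889) = +1]
  = (4889 / 3)    [QR: 4889 ≡ 1 mod 4, sign kept]
  = (2 / 3)    [4889 ≡ 2 mod 3]
  = -(1 / 3)    [3 ≡ 3 mod 8 ⇒ (2 / 3) = -1]
  = -1    [(1 / 3) = 1]

-1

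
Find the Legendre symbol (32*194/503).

By multiplicativity, (32·194/503) = (32/503)·(194/503).
First factor (32/503):
Factor out 2: 32 = 2^5. Since 503 ≡ 7 (mod 8), (2/503) = +1, and (2/503)^5 = +1. Now have (1/503).
(1/503) = 1. Collecting the sign factors: 1.
Second factor (194/503):
Factor out 2: 194 = 2·97. Since 503 ≡ 7 (mod 8), (2/503) = +1. Now have (97/503).
97 ≡ 1 (mod 4), so quadratic reciprocity gives (97/503) = (503/97). Reduce: 503 ≡ 18 (mod 97). Now have (18/97).
Factor out 2: 18 = 2·9. Since 97 ≡ 1 (mod 8), (2/97) = +1. Now have (9/97).
9 ≡ 1 (mod 4), so quadratic reciprocity gives (9/97) = (97/9). Reduce: 97 ≡ 7 (mod 9). Now have (7/9).
9 ≡ 1 (mod 4), so quadratic reciprocity gives (7/9) = (9/7). Reduce: 9 ≡ 2 (mod 7). Now have (2/7).
Factor out 2: 2 = 2. Since 7 ≡ 7 (mod 8), (2/7) = +1. Now have (1/7).
(1/7) = 1. Collecting the sign factors: 1.
Product: (1)·(1) = 1.

1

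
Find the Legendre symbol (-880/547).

(-880/547)
  = -(880/547)    [547 ≡ 3 mod 4 ⇒ (-1/547) = -1]
  = -(333/547)    [880 ≡ 333 mod 547]
  = -(547/333)    [QR: 333 ≡ 1 mod 4, sign kept]
  = -(214/333)    [547 ≡ 214 mod 333]
  = (107/333)    [333 ≡ 5 mod 8 ⇒ (2/333) = -1]
  = (333/107)    [QR: 333 ≡ 1 mod 4, sign kept]
  = (12/107)    [333 ≡ 12 mod 107]
  = (3/107)    [107 ≡ 3 mod 8 ⇒ (2/107)^2 = +1]
  = -(107/3)    [QR: both ≡ 3 mod 4, sign flips]
  = -(2/3)    [107 ≡ 2 mod 3]
  = (1/3)    [3 ≡ 3 mod 8 ⇒ (2/3) = -1]
  = 1    [(1/3) = 1]

1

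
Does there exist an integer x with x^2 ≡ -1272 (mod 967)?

yes

Reduce the numerator: -1272 ≡ 662 (mod 967), so (-1272/967) = (662/967).
Factor out 2: 662 = 2·331. Since 967 ≡ 7 (mod 8), (2/967) = +1. Now have (331/967).
Both 331 ≡ 3 and 967 ≡ 3 (mod 4), so reciprocity gives (331/967) = -(967/331). Reduce: 967 ≡ 305 (mod 331). Now have -(305/331).
305 ≡ 1 (mod 4), so quadratic reciprocity gives (305/331) = (331/305). Reduce: 331 ≡ 26 (mod 305). Now have -(26/305).
Factor out 2: 26 = 2·13. Since 305 ≡ 1 (mod 8), (2/305) = +1. Now have -(13/305).
13 ≡ 1 (mod 4), so quadratic reciprocity gives (13/305) = (305/13). Reduce: 305 ≡ 6 (mod 13). Now have -(6/13).
Factor out 2: 6 = 2·3. Since 13 ≡ 5 (mod 8), (2/13) = -1. Now have (3/13).
13 ≡ 1 (mod 4), so quadratic reciprocity gives (3/13) = (13/3). Reduce: 13 ≡ 1 (mod 3). Now have (1/3).
(1/3) = 1. Collecting the sign factors: 1.
(-1272/967) = 1, and 967 is prime, so -1272 is a quadratic residue mod 967.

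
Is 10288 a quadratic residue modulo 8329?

Reduce the numerator: 10288 ≡ 1959 (mod 8329), so (10288/8329) = (1959/8329).
8329 ≡ 1 (mod 4), so quadratic reciprocity gives (1959/8329) = (8329/1959). Reduce: 8329 ≡ 493 (mod 1959). Now have (493/1959).
493 ≡ 1 (mod 4), so quadratic reciprocity gives (493/1959) = (1959/493). Reduce: 1959 ≡ 480 (mod 493). Now have (480/493).
Factor out 2: 480 = 2^5·15. Since 493 ≡ 5 (mod 8), (2/493) = -1, and (2/493)^5 = -1. Now have -(15/493).
493 ≡ 1 (mod 4), so quadratic reciprocity gives (15/493) = (493/15). Reduce: 493 ≡ 13 (mod 15). Now have -(13/15).
13 ≡ 1 (mod 4), so quadratic reciprocity gives (13/15) = (15/13). Reduce: 15 ≡ 2 (mod 13). Now have -(2/13).
Factor out 2: 2 = 2. Since 13 ≡ 5 (mod 8), (2/13) = -1. Now have (1/13).
(1/13) = 1. Collecting the sign factors: 1.
(10288/8329) = 1, and 8329 is prime, so 10288 is a quadratic residue mod 8329.

yes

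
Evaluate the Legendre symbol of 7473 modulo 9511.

1

7473 ≡ 1 (mod 4), so quadratic reciprocity gives (7473 / 9511) = (9511 / 7473). Reduce: 9511 ≡ 2038 (mod 7473). Now have (2038 / 7473).
Factor out 2: 2038 = 2·1019. Since 7473 ≡ 1 (mod 8), (2 / 7473) = +1. Now have (1019 / 7473).
7473 ≡ 1 (mod 4), so quadratic reciprocity gives (1019 / 7473) = (7473 / 1019). Reduce: 7473 ≡ 340 (mod 1019). Now have (340 / 1019).
Factor out 2: 340 = 2^2·85. Since 1019 ≡ 3 (mod 8), (2 / 1019) = -1, and (2 / 1019)^2 = +1. Now have (85 / 1019).
85 ≡ 1 (mod 4), so quadratic reciprocity gives (85 / 1019) = (1019 / 85). Reduce: 1019 ≡ 84 (mod 85). Now have (84 / 85).
Factor out 2: 84 = 2^2·21. Since 85 ≡ 5 (mod 8), (2 / 85) = -1, and (2 / 85)^2 = +1. Now have (21 / 85).
21 ≡ 1 (mod 4), so quadratic reciprocity gives (21 / 85) = (85 / 21). Reduce: 85 ≡ 1 (mod 21). Now have (1 / 21).
(1 / 21) = 1. Collecting the sign factors: 1.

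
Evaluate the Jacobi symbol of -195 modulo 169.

0

(-195|169)
  = (143|169)    [-195 ≡ 143 mod 169]
  = (169|143)    [QR: 169 ≡ 1 mod 4, sign kept]
  = (26|143)    [169 ≡ 26 mod 143]
  = (13|143)    [143 ≡ 7 mod 8 ⇒ (2|143) = +1]
  = (143|13)    [QR: 13 ≡ 1 mod 4, sign kept]
  = (0|13)    [143 ≡ 0 mod 13]
  = 0    [numerator 0, gcd > 1]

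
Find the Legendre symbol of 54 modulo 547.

1

(54/547)
  = -(27/547)    [547 ≡ 3 mod 8 ⇒ (2/547) = -1]
  = (547/27)    [QR: both ≡ 3 mod 4, sign flips]
  = (7/27)    [547 ≡ 7 mod 27]
  = -(27/7)    [QR: both ≡ 3 mod 4, sign flips]
  = -(6/7)    [27 ≡ 6 mod 7]
  = -(3/7)    [7 ≡ 7 mod 8 ⇒ (2/7) = +1]
  = (7/3)    [QR: both ≡ 3 mod 4, sign flips]
  = (1/3)    [7 ≡ 1 mod 3]
  = 1    [(1/3) = 1]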